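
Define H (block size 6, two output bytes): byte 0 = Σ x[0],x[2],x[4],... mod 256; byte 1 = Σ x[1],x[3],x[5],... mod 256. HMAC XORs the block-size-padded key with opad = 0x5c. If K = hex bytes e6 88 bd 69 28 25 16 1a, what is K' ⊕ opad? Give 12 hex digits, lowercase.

bd6c5c5c5c5c

Key hex bytes e6 88 bd 69 28 25 16 1a is 8 bytes > B = 6, so hash it first: H(key) = e1 30, then zero-pad to 6 bytes: K' = e1 30 00 00 00 00.
XOR each byte with 0x5c: e1⊕5c=bd, 30⊕5c=6c, 00⊕5c=5c, 00⊕5c=5c, 00⊕5c=5c, 00⊕5c=5c.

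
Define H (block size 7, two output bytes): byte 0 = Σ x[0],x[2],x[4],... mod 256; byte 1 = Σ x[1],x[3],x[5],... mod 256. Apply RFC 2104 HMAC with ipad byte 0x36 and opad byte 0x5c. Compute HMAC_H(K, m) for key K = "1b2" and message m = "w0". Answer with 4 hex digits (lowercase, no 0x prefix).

ca9d

Key "1b2" = 31 62 32 is 3 bytes ≤ B = 7; zero-pad to 7 bytes: K' = 31 62 32 00 00 00 00.
K' ⊕ ipad = 07 54 04 36 36 36 36.  K' ⊕ opad = 6d 3e 6e 5c 5c 5c 5c.
Inner input = (K'⊕ipad) ∥ m = 07 54 04 36 36 36 36 ∥ 77 30.
Inner hash: even-index sum = 167 mod 256 = 167; odd-index sum = 311 mod 256 = 55 → a7 37.
Outer input = (K'⊕opad) ∥ inner = 6d 3e 6e 5c 5c 5c 5c ∥ a7 37.
Outer hash (tag): even-index sum = 458 mod 256 = 202; odd-index sum = 413 mod 256 = 157 → ca 9d.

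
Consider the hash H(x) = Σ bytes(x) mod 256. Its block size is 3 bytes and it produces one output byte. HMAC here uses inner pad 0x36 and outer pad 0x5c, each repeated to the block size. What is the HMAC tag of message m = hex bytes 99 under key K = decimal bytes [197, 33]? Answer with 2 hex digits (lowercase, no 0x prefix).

4b

Key decimal bytes [197, 33] = c5 21 is 2 bytes ≤ B = 3; zero-pad to 3 bytes: K' = c5 21 00.
K' ⊕ ipad = f3 17 36.  K' ⊕ opad = 99 7d 5c.
Inner input = (K'⊕ipad) ∥ m = f3 17 36 ∥ 99.
Inner hash: sum = 243+23+54+153 = 473; mod 256 = 217 → d9.
Outer input = (K'⊕opad) ∥ inner = 99 7d 5c ∥ d9.
Outer hash (tag): sum = 153+125+92+217 = 587; mod 256 = 75 → 4b.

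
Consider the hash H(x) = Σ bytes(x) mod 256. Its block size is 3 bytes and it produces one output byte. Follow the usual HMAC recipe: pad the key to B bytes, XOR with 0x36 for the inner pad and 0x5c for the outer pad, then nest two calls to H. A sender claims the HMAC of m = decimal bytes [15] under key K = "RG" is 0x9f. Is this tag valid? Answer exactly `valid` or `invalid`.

valid

Key "RG" = 52 47 is 2 bytes ≤ B = 3; zero-pad to 3 bytes: K' = 52 47 00.
K' ⊕ ipad = 64 71 36; K' ⊕ opad = 0e 1b 5c.
Inner hash: sum = 100+113+54+15 = 282; mod 256 = 26 → 1a.
Outer hash (recomputed tag): sum = 14+27+92+26 = 159 → 9f.
Recomputed tag = 9f; claimed = 9f → match.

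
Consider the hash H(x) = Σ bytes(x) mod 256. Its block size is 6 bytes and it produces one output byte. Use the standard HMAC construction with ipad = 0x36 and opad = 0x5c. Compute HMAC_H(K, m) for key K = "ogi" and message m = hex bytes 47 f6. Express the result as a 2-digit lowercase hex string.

Key "ogi" = 6f 67 69 is 3 bytes ≤ B = 6; zero-pad to 6 bytes: K' = 6f 67 69 00 00 00.
K' ⊕ ipad = 59 51 5f 36 36 36.  K' ⊕ opad = 33 3b 35 5c 5c 5c.
Inner input = (K'⊕ipad) ∥ m = 59 51 5f 36 36 36 ∥ 47 f6.
Inner hash: sum = 89+81+95+54+54+54+71+246 = 744; mod 256 = 232 → e8.
Outer input = (K'⊕opad) ∥ inner = 33 3b 35 5c 5c 5c ∥ e8.
Outer hash (tag): sum = 51+59+53+92+92+92+232 = 671; mod 256 = 159 → 9f.

9f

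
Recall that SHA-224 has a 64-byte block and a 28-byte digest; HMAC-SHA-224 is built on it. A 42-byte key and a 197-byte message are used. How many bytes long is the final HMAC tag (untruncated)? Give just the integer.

The tag is one SHA-224 digest: 28 bytes.

28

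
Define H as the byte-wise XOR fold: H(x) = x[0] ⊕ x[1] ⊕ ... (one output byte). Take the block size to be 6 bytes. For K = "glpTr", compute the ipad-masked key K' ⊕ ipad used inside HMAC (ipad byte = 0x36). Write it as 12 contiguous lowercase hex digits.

Key "glpTr" = 67 6c 70 54 72 is 5 bytes ≤ B = 6; zero-pad to 6 bytes: K' = 67 6c 70 54 72 00.
XOR each byte with 0x36: 67⊕36=51, 6c⊕36=5a, 70⊕36=46, 54⊕36=62, 72⊕36=44, 00⊕36=36.

515a46624436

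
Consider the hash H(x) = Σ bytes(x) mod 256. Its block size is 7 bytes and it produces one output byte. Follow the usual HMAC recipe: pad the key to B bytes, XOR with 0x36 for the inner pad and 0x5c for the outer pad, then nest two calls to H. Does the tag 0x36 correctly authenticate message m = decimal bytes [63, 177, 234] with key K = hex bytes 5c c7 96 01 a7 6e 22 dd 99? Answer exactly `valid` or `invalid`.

Key hex bytes 5c c7 96 01 a7 6e 22 dd 99 is 9 bytes > B = 7, so hash it first: H(key) = 67, then zero-pad to 7 bytes: K' = 67 00 00 00 00 00 00.
K' ⊕ ipad = 51 36 36 36 36 36 36; K' ⊕ opad = 3b 5c 5c 5c 5c 5c 5c.
Inner hash: sum = 81+54+54+54+54+54+54+63+177+234 = 879; mod 256 = 111 → 6f.
Outer hash (recomputed tag): sum = 59+92+92+92+92+92+92+111 = 722; mod 256 = 210 → d2.
Recomputed tag = d2; claimed = 36 → mismatch.

invalid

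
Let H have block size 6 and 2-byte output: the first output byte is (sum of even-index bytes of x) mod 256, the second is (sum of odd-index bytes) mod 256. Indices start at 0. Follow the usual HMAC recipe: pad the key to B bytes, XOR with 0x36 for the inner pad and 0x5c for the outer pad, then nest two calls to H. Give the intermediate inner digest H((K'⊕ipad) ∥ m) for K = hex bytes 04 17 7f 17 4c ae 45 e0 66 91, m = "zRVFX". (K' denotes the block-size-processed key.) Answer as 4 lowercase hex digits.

Key hex bytes 04 17 7f 17 4c ae 45 e0 66 91 is 10 bytes > B = 6, so hash it first: H(key) = 7a 4d, then zero-pad to 6 bytes: K' = 7a 4d 00 00 00 00.
K' ⊕ ipad = 4c 7b 36 36 36 36.
Inner input = 4c 7b 36 36 36 36 ∥ 7a 52 56 46 58.
Inner hash: even-index sum = 480 mod 256 = 224; odd-index sum = 383 mod 256 = 127 → e0 7f.

e07f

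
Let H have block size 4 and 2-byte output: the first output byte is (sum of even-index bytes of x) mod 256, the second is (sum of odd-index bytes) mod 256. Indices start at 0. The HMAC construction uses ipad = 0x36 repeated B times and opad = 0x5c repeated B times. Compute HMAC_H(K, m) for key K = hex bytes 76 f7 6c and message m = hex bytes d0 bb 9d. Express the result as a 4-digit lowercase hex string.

Key hex bytes 76 f7 6c is 3 bytes ≤ B = 4; zero-pad to 4 bytes: K' = 76 f7 6c 00.
K' ⊕ ipad = 40 c1 5a 36.  K' ⊕ opad = 2a ab 30 5c.
Inner input = (K'⊕ipad) ∥ m = 40 c1 5a 36 ∥ d0 bb 9d.
Inner hash: even-index sum = 519 mod 256 = 7; odd-index sum = 434 mod 256 = 178 → 07 b2.
Outer input = (K'⊕opad) ∥ inner = 2a ab 30 5c ∥ 07 b2.
Outer hash (tag): even-index sum = 97 mod 256 = 97; odd-index sum = 441 mod 256 = 185 → 61 b9.

61b9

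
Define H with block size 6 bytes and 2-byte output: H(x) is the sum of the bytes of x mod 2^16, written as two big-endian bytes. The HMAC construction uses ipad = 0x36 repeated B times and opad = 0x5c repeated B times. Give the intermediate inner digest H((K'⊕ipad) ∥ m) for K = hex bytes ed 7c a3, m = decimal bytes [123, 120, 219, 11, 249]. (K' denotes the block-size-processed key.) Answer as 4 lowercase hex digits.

Key hex bytes ed 7c a3 is 3 bytes ≤ B = 6; zero-pad to 6 bytes: K' = ed 7c a3 00 00 00.
K' ⊕ ipad = db 4a 95 36 36 36.
Inner input = db 4a 95 36 36 36 ∥ 7b 78 db 0b f9.
Inner hash: sum = 219+74+149+54+54+54+123+120+219+11+249 = 1326 → 05 2e.

052e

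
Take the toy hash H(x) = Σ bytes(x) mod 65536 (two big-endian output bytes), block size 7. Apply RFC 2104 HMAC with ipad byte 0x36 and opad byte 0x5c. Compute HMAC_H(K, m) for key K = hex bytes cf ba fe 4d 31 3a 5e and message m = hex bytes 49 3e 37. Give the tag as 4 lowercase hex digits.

Key hex bytes cf ba fe 4d 31 3a 5e is exactly B = 7 bytes: K' = cf ba fe 4d 31 3a 5e.
K' ⊕ ipad = f9 8c c8 7b 07 0c 68.  K' ⊕ opad = 93 e6 a2 11 6d 66 02.
Inner input = (K'⊕ipad) ∥ m = f9 8c c8 7b 07 0c 68 ∥ 49 3e 37.
Inner hash: sum = 249+140+200+123+7+12+104+73+62+55 = 1025 → 04 01.
Outer input = (K'⊕opad) ∥ inner = 93 e6 a2 11 6d 66 02 ∥ 04 01.
Outer hash (tag): sum = 147+230+162+17+109+102+2+4+1 = 774 → 03 06.

0306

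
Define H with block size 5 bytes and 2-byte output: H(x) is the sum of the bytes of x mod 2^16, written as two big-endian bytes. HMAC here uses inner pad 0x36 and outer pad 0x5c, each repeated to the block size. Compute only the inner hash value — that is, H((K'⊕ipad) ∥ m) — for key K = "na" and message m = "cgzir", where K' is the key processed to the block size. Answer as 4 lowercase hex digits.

0370

Key "na" = 6e 61 is 2 bytes ≤ B = 5; zero-pad to 5 bytes: K' = 6e 61 00 00 00.
K' ⊕ ipad = 58 57 36 36 36.
Inner input = 58 57 36 36 36 ∥ 63 67 7a 69 72.
Inner hash: sum = 88+87+54+54+54+99+103+122+105+114 = 880 → 03 70.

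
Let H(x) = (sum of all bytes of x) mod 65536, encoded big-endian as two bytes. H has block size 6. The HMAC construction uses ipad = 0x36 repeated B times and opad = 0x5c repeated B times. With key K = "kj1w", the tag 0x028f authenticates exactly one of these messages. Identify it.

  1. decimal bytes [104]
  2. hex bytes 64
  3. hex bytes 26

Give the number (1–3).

2

Key "kj1w" = 6b 6a 31 77 is 4 bytes ≤ B = 6; zero-pad to 6 bytes: K' = 6b 6a 31 77 00 00.
K' ⊕ ipad = 5d 5c 07 41 36 36; K' ⊕ opad = 37 36 6d 2b 5c 5c.
m1: inner = H(5d 5c 07 41 36 36 68) = 01 d5; tag = H(37 36 6d 2b 5c 5c 01 d5) = 0293
m2: inner = H(5d 5c 07 41 36 36 64) = 01 d1; tag = H(37 36 6d 2b 5c 5c 01 d1) = 028f ← matches
m3: inner = H(5d 5c 07 41 36 36 26) = 01 93; tag = H(37 36 6d 2b 5c 5c 01 93) = 0251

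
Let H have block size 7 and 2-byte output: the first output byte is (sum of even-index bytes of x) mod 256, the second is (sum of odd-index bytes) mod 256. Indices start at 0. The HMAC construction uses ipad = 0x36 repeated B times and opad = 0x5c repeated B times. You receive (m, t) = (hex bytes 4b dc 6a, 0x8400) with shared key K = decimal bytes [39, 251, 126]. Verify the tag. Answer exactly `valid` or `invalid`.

invalid

Key decimal bytes [39, 251, 126] = 27 fb 7e is 3 bytes ≤ B = 7; zero-pad to 7 bytes: K' = 27 fb 7e 00 00 00 00.
K' ⊕ ipad = 11 cd 48 36 36 36 36; K' ⊕ opad = 7b a7 22 5c 5c 5c 5c.
Inner hash: even-index sum = 417 mod 256 = 161; odd-index sum = 494 mod 256 = 238 → a1 ee.
Outer hash (recomputed tag): even-index sum = 579 mod 256 = 67; odd-index sum = 512 mod 256 = 0 → 43 00.
Recomputed tag = 4300; claimed = 8400 → mismatch.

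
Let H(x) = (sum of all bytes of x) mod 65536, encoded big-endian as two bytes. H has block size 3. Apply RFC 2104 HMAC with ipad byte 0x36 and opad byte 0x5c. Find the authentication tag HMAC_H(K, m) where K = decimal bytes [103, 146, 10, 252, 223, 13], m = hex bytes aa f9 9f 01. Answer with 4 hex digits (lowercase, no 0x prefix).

01fe

Key decimal bytes [103, 146, 10, 252, 223, 13] = 67 92 0a fc df 0d is 6 bytes > B = 3, so hash it first: H(key) = 02 eb, then zero-pad to 3 bytes: K' = 02 eb 00.
K' ⊕ ipad = 34 dd 36.  K' ⊕ opad = 5e b7 5c.
Inner input = (K'⊕ipad) ∥ m = 34 dd 36 ∥ aa f9 9f 01.
Inner hash: sum = 52+221+54+170+249+159+1 = 906 → 03 8a.
Outer input = (K'⊕opad) ∥ inner = 5e b7 5c ∥ 03 8a.
Outer hash (tag): sum = 94+183+92+3+138 = 510 → 01 fe.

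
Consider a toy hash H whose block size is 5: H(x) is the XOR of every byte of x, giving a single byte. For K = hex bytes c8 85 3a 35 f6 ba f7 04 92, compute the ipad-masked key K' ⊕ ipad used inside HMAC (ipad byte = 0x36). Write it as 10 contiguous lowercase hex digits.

5936363636

Key hex bytes c8 85 3a 35 f6 ba f7 04 92 is 9 bytes > B = 5, so hash it first: H(key) = 6f, then zero-pad to 5 bytes: K' = 6f 00 00 00 00.
XOR each byte with 0x36: 6f⊕36=59, 00⊕36=36, 00⊕36=36, 00⊕36=36, 00⊕36=36.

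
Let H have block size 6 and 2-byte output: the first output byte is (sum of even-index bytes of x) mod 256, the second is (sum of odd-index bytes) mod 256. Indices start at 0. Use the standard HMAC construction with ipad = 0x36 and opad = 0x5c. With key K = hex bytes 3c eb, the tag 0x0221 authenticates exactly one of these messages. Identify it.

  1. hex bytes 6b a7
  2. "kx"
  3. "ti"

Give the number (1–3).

Key hex bytes 3c eb is 2 bytes ≤ B = 6; zero-pad to 6 bytes: K' = 3c eb 00 00 00 00.
K' ⊕ ipad = 0a dd 36 36 36 36; K' ⊕ opad = 60 b7 5c 5c 5c 5c.
m1: inner = H(0a dd 36 36 36 36 6b a7) = e1 f0; tag = H(60 b7 5c 5c 5c 5c e1 f0) = f95f
m2: inner = H(0a dd 36 36 36 36 6b 78) = e1 c1; tag = H(60 b7 5c 5c 5c 5c e1 c1) = f930
m3: inner = H(0a dd 36 36 36 36 74 69) = ea b2; tag = H(60 b7 5c 5c 5c 5c ea b2) = 0221 ← matches

3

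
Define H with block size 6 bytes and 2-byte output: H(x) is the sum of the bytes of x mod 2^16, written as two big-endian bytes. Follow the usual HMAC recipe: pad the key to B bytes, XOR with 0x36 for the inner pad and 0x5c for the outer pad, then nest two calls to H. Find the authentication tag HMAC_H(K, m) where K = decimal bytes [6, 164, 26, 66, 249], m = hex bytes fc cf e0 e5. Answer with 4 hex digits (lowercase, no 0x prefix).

03b3

Key decimal bytes [6, 164, 26, 66, 249] = 06 a4 1a 42 f9 is 5 bytes ≤ B = 6; zero-pad to 6 bytes: K' = 06 a4 1a 42 f9 00.
K' ⊕ ipad = 30 92 2c 74 cf 36.  K' ⊕ opad = 5a f8 46 1e a5 5c.
Inner input = (K'⊕ipad) ∥ m = 30 92 2c 74 cf 36 ∥ fc cf e0 e5.
Inner hash: sum = 48+146+44+116+207+54+252+207+224+229 = 1527 → 05 f7.
Outer input = (K'⊕opad) ∥ inner = 5a f8 46 1e a5 5c ∥ 05 f7.
Outer hash (tag): sum = 90+248+70+30+165+92+5+247 = 947 → 03 b3.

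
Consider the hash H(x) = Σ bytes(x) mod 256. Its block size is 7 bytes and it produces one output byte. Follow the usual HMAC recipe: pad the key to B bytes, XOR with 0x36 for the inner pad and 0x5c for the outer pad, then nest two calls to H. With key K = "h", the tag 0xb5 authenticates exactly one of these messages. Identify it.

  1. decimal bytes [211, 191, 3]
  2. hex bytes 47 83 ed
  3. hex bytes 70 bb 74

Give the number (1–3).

2

Key "h" = 68 is 1 byte ≤ B = 7; zero-pad to 7 bytes: K' = 68 00 00 00 00 00 00.
K' ⊕ ipad = 5e 36 36 36 36 36 36; K' ⊕ opad = 34 5c 5c 5c 5c 5c 5c.
m1: inner = H(5e 36 36 36 36 36 36 d3 bf 03) = 37; tag = H(34 5c 5c 5c 5c 5c 5c 37) = 93
m2: inner = H(5e 36 36 36 36 36 36 47 83 ed) = 59; tag = H(34 5c 5c 5c 5c 5c 5c 59) = b5 ← matches
m3: inner = H(5e 36 36 36 36 36 36 70 bb 74) = 41; tag = H(34 5c 5c 5c 5c 5c 5c 41) = 9d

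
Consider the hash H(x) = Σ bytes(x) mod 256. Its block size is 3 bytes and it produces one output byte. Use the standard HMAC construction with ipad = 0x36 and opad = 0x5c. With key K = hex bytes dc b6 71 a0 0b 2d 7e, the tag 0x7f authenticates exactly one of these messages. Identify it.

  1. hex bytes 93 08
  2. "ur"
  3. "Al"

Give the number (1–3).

2

Key hex bytes dc b6 71 a0 0b 2d 7e is 7 bytes > B = 3, so hash it first: H(key) = 59, then zero-pad to 3 bytes: K' = 59 00 00.
K' ⊕ ipad = 6f 36 36; K' ⊕ opad = 05 5c 5c.
m1: inner = H(6f 36 36 93 08) = 76; tag = H(05 5c 5c 76) = 33
m2: inner = H(6f 36 36 75 72) = c2; tag = H(05 5c 5c c2) = 7f ← matches
m3: inner = H(6f 36 36 41 6c) = 88; tag = H(05 5c 5c 88) = 45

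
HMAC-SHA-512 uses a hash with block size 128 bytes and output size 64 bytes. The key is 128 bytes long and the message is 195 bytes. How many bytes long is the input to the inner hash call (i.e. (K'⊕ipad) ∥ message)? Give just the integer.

Key is 128 ≤ 128 bytes, zero-padded: |K'| = 128.
Inner input = (K'⊕ipad) ∥ m → 128 + 195 = 323 bytes.

323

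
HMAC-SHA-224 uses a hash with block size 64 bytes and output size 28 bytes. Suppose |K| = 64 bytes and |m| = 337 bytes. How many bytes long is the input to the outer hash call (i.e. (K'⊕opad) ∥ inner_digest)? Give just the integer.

92

Key is 64 ≤ 64 bytes, zero-padded: |K'| = 64.
Outer input = (K'⊕opad) ∥ H(inner) → 64 + 28 = 92 bytes.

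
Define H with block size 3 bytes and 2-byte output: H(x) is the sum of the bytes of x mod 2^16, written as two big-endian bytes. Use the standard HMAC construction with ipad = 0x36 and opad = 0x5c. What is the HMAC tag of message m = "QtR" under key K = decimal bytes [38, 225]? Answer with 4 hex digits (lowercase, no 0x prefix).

Key decimal bytes [38, 225] = 26 e1 is 2 bytes ≤ B = 3; zero-pad to 3 bytes: K' = 26 e1 00.
K' ⊕ ipad = 10 d7 36.  K' ⊕ opad = 7a bd 5c.
Inner input = (K'⊕ipad) ∥ m = 10 d7 36 ∥ 51 74 52.
Inner hash: sum = 16+215+54+81+116+82 = 564 → 02 34.
Outer input = (K'⊕opad) ∥ inner = 7a bd 5c ∥ 02 34.
Outer hash (tag): sum = 122+189+92+2+52 = 457 → 01 c9.

01c9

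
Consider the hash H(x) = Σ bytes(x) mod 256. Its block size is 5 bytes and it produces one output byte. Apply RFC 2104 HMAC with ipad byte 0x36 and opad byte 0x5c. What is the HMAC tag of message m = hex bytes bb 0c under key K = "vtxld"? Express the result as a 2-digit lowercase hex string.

Key "vtxld" = 76 74 78 6c 64 is exactly B = 5 bytes: K' = 76 74 78 6c 64.
K' ⊕ ipad = 40 42 4e 5a 52.  K' ⊕ opad = 2a 28 24 30 38.
Inner input = (K'⊕ipad) ∥ m = 40 42 4e 5a 52 ∥ bb 0c.
Inner hash: sum = 64+66+78+90+82+187+12 = 579; mod 256 = 67 → 43.
Outer input = (K'⊕opad) ∥ inner = 2a 28 24 30 38 ∥ 43.
Outer hash (tag): sum = 42+40+36+48+56+67 = 289; mod 256 = 33 → 21.

21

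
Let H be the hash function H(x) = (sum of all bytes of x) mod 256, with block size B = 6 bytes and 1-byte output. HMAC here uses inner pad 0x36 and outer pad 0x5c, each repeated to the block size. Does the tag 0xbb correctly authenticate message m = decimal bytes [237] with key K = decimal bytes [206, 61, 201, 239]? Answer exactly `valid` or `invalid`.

invalid

Key decimal bytes [206, 61, 201, 239] = ce 3d c9 ef is 4 bytes ≤ B = 6; zero-pad to 6 bytes: K' = ce 3d c9 ef 00 00.
K' ⊕ ipad = f8 0b ff d9 36 36; K' ⊕ opad = 92 61 95 b3 5c 5c.
Inner hash: sum = 248+11+255+217+54+54+237 = 1076; mod 256 = 52 → 34.
Outer hash (recomputed tag): sum = 146+97+149+179+92+92+52 = 807; mod 256 = 39 → 27.
Recomputed tag = 27; claimed = bb → mismatch.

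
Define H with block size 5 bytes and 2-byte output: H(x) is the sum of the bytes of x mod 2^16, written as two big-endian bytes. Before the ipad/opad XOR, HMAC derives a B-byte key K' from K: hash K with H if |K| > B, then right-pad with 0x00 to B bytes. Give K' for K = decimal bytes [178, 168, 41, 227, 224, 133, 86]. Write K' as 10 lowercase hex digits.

|K| = 7 > B = 5, so first hash the key.
H(K): sum = 178+168+41+227+224+133+86 = 1057 → 04 21.
Zero-pad H(K) = 04 21 to 5 bytes: K' = 04 21 00 00 00.

0421000000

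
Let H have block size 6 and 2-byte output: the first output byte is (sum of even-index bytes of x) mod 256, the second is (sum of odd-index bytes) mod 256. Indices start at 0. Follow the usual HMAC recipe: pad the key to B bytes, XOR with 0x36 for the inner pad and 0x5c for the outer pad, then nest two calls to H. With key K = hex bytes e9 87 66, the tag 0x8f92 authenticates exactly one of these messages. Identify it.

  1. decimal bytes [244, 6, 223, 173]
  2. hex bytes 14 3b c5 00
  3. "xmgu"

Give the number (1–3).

Key hex bytes e9 87 66 is 3 bytes ≤ B = 6; zero-pad to 6 bytes: K' = e9 87 66 00 00 00.
K' ⊕ ipad = df b1 50 36 36 36; K' ⊕ opad = b5 db 3a 5c 5c 5c.
m1: inner = H(df b1 50 36 36 36 f4 06 df ad) = 38 d0; tag = H(b5 db 3a 5c 5c 5c 38 d0) = 8363
m2: inner = H(df b1 50 36 36 36 14 3b c5 00) = 3e 58; tag = H(b5 db 3a 5c 5c 5c 3e 58) = 89eb
m3: inner = H(df b1 50 36 36 36 78 6d 67 75) = 44 ff; tag = H(b5 db 3a 5c 5c 5c 44 ff) = 8f92 ← matches

3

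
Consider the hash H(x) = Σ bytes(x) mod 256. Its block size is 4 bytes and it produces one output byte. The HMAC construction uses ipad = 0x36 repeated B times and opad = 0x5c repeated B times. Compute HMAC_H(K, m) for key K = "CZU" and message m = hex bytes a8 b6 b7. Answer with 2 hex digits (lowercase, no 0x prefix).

19

Key "CZU" = 43 5a 55 is 3 bytes ≤ B = 4; zero-pad to 4 bytes: K' = 43 5a 55 00.
K' ⊕ ipad = 75 6c 63 36.  K' ⊕ opad = 1f 06 09 5c.
Inner input = (K'⊕ipad) ∥ m = 75 6c 63 36 ∥ a8 b6 b7.
Inner hash: sum = 117+108+99+54+168+182+183 = 911; mod 256 = 143 → 8f.
Outer input = (K'⊕opad) ∥ inner = 1f 06 09 5c ∥ 8f.
Outer hash (tag): sum = 31+6+9+92+143 = 281; mod 256 = 25 → 19.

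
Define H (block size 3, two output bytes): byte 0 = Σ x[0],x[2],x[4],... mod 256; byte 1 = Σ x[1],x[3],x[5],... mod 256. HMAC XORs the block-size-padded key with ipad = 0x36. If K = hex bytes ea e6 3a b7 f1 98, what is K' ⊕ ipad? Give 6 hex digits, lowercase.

Key hex bytes ea e6 3a b7 f1 98 is 6 bytes > B = 3, so hash it first: H(key) = 15 35, then zero-pad to 3 bytes: K' = 15 35 00.
XOR each byte with 0x36: 15⊕36=23, 35⊕36=03, 00⊕36=36.

230336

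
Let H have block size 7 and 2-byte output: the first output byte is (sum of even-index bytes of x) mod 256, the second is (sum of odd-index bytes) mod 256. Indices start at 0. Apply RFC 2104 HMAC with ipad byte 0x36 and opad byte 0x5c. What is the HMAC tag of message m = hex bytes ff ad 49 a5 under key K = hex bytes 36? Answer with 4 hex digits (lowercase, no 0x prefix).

Key hex bytes 36 is 1 byte ≤ B = 7; zero-pad to 7 bytes: K' = 36 00 00 00 00 00 00.
K' ⊕ ipad = 00 36 36 36 36 36 36.  K' ⊕ opad = 6a 5c 5c 5c 5c 5c 5c.
Inner input = (K'⊕ipad) ∥ m = 00 36 36 36 36 36 36 ∥ ff ad 49 a5.
Inner hash: even-index sum = 500 mod 256 = 244; odd-index sum = 490 mod 256 = 234 → f4 ea.
Outer input = (K'⊕opad) ∥ inner = 6a 5c 5c 5c 5c 5c 5c ∥ f4 ea.
Outer hash (tag): even-index sum = 616 mod 256 = 104; odd-index sum = 520 mod 256 = 8 → 68 08.

6808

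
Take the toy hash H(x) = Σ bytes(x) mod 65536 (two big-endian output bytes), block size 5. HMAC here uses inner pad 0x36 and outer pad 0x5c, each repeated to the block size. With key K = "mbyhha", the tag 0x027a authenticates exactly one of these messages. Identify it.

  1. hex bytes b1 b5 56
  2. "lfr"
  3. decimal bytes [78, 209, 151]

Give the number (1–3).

Key "mbyhha" = 6d 62 79 68 68 61 is 6 bytes > B = 5, so hash it first: H(key) = 02 79, then zero-pad to 5 bytes: K' = 02 79 00 00 00.
K' ⊕ ipad = 34 4f 36 36 36; K' ⊕ opad = 5e 25 5c 5c 5c.
m1: inner = H(34 4f 36 36 36 b1 b5 56) = 02 e1; tag = H(5e 25 5c 5c 5c 02 e1) = 027a ← matches
m2: inner = H(34 4f 36 36 36 6c 66 72) = 02 69; tag = H(5e 25 5c 5c 5c 02 69) = 0202
m3: inner = H(34 4f 36 36 36 4e d1 97) = 02 db; tag = H(5e 25 5c 5c 5c 02 db) = 0274

1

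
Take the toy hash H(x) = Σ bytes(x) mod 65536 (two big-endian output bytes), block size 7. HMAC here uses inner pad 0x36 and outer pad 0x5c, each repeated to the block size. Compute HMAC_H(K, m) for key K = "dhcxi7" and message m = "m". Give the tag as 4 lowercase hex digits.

Key "dhcxi7" = 64 68 63 78 69 37 is 6 bytes ≤ B = 7; zero-pad to 7 bytes: K' = 64 68 63 78 69 37 00.
K' ⊕ ipad = 52 5e 55 4e 5f 01 36.  K' ⊕ opad = 38 34 3f 24 35 6b 5c.
Inner input = (K'⊕ipad) ∥ m = 52 5e 55 4e 5f 01 36 ∥ 6d.
Inner hash: sum = 82+94+85+78+95+1+54+109 = 598 → 02 56.
Outer input = (K'⊕opad) ∥ inner = 38 34 3f 24 35 6b 5c ∥ 02 56.
Outer hash (tag): sum = 56+52+63+36+53+107+92+2+86 = 547 → 02 23.

0223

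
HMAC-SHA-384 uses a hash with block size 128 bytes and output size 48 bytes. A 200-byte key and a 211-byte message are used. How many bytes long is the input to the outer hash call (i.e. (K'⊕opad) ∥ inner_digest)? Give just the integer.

176

Key is 200 > 128 bytes, so it is hashed to 48 bytes then zero-padded to 128: |K'| = 128.
Outer input = (K'⊕opad) ∥ H(inner) → 128 + 48 = 176 bytes.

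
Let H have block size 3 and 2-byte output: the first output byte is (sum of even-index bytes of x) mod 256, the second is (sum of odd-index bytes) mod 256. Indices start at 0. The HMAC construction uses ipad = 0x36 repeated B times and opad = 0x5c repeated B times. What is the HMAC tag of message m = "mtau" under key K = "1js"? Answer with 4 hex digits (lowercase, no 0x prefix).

c66b

Key "1js" = 31 6a 73 is exactly B = 3 bytes: K' = 31 6a 73.
K' ⊕ ipad = 07 5c 45.  K' ⊕ opad = 6d 36 2f.
Inner input = (K'⊕ipad) ∥ m = 07 5c 45 ∥ 6d 74 61 75.
Inner hash: even-index sum = 309 mod 256 = 53; odd-index sum = 298 mod 256 = 42 → 35 2a.
Outer input = (K'⊕opad) ∥ inner = 6d 36 2f ∥ 35 2a.
Outer hash (tag): even-index sum = 198 mod 256 = 198; odd-index sum = 107 mod 256 = 107 → c6 6b.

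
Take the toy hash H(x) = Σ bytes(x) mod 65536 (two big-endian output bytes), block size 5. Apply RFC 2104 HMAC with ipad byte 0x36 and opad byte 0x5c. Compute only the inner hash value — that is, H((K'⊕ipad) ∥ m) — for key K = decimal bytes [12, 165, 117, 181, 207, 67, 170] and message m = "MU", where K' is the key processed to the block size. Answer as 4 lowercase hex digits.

Key decimal bytes [12, 165, 117, 181, 207, 67, 170] = 0c a5 75 b5 cf 43 aa is 7 bytes > B = 5, so hash it first: H(key) = 03 97, then zero-pad to 5 bytes: K' = 03 97 00 00 00.
K' ⊕ ipad = 35 a1 36 36 36.
Inner input = 35 a1 36 36 36 ∥ 4d 55.
Inner hash: sum = 53+161+54+54+54+77+85 = 538 → 02 1a.

021a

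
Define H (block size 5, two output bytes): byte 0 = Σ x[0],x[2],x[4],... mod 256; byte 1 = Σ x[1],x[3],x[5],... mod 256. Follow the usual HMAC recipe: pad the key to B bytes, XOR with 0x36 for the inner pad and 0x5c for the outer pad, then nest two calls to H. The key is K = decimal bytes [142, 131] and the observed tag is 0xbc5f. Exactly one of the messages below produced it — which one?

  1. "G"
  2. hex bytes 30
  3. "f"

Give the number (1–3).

Key decimal bytes [142, 131] = 8e 83 is 2 bytes ≤ B = 5; zero-pad to 5 bytes: K' = 8e 83 00 00 00.
K' ⊕ ipad = b8 b5 36 36 36; K' ⊕ opad = d2 df 5c 5c 5c.
m1: inner = H(b8 b5 36 36 36 47) = 24 32; tag = H(d2 df 5c 5c 5c 24 32) = bc5f ← matches
m2: inner = H(b8 b5 36 36 36 30) = 24 1b; tag = H(d2 df 5c 5c 5c 24 1b) = a55f
m3: inner = H(b8 b5 36 36 36 66) = 24 51; tag = H(d2 df 5c 5c 5c 24 51) = db5f

1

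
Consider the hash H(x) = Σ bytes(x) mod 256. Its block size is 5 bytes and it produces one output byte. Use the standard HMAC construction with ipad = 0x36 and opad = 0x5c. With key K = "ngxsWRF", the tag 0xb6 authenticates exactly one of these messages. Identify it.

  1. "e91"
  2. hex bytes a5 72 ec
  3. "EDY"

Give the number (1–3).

3

Key "ngxsWRF" = 6e 67 78 73 57 52 46 is 7 bytes > B = 5, so hash it first: H(key) = af, then zero-pad to 5 bytes: K' = af 00 00 00 00.
K' ⊕ ipad = 99 36 36 36 36; K' ⊕ opad = f3 5c 5c 5c 5c.
m1: inner = H(99 36 36 36 36 65 39 31) = 40; tag = H(f3 5c 5c 5c 5c 40) = a3
m2: inner = H(99 36 36 36 36 a5 72 ec) = 74; tag = H(f3 5c 5c 5c 5c 74) = d7
m3: inner = H(99 36 36 36 36 45 44 59) = 53; tag = H(f3 5c 5c 5c 5c 53) = b6 ← matches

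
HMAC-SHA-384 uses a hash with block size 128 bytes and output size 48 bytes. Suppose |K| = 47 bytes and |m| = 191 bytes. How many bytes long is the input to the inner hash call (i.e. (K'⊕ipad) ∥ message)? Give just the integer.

319

Key is 47 ≤ 128 bytes, zero-padded: |K'| = 128.
Inner input = (K'⊕ipad) ∥ m → 128 + 191 = 319 bytes.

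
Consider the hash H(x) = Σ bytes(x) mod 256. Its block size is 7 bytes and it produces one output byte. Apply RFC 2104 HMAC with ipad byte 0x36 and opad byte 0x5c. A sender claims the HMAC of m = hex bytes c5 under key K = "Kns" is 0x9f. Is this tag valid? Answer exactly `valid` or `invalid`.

Key "Kns" = 4b 6e 73 is 3 bytes ≤ B = 7; zero-pad to 7 bytes: K' = 4b 6e 73 00 00 00 00.
K' ⊕ ipad = 7d 58 45 36 36 36 36; K' ⊕ opad = 17 32 2f 5c 5c 5c 5c.
Inner hash: sum = 125+88+69+54+54+54+54+197 = 695; mod 256 = 183 → b7.
Outer hash (recomputed tag): sum = 23+50+47+92+92+92+92+183 = 671; mod 256 = 159 → 9f.
Recomputed tag = 9f; claimed = 9f → match.

valid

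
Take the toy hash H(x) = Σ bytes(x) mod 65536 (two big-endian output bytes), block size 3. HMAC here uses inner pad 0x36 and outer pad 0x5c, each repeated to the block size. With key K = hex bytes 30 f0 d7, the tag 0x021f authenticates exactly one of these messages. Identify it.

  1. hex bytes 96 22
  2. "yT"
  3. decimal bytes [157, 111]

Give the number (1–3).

2

Key hex bytes 30 f0 d7 is exactly B = 3 bytes: K' = 30 f0 d7.
K' ⊕ ipad = 06 c6 e1; K' ⊕ opad = 6c ac 8b.
m1: inner = H(06 c6 e1 96 22) = 02 65; tag = H(6c ac 8b 02 65) = 020a
m2: inner = H(06 c6 e1 79 54) = 02 7a; tag = H(6c ac 8b 02 7a) = 021f ← matches
m3: inner = H(06 c6 e1 9d 6f) = 02 b9; tag = H(6c ac 8b 02 b9) = 025e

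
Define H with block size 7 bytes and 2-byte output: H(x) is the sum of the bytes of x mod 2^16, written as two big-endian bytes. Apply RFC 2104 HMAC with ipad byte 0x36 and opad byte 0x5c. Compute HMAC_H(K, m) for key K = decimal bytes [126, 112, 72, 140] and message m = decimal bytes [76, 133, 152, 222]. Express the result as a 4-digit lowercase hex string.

02f9

Key decimal bytes [126, 112, 72, 140] = 7e 70 48 8c is 4 bytes ≤ B = 7; zero-pad to 7 bytes: K' = 7e 70 48 8c 00 00 00.
K' ⊕ ipad = 48 46 7e ba 36 36 36.  K' ⊕ opad = 22 2c 14 d0 5c 5c 5c.
Inner input = (K'⊕ipad) ∥ m = 48 46 7e ba 36 36 36 ∥ 4c 85 98 de.
Inner hash: sum = 72+70+126+186+54+54+54+76+133+152+222 = 1199 → 04 af.
Outer input = (K'⊕opad) ∥ inner = 22 2c 14 d0 5c 5c 5c ∥ 04 af.
Outer hash (tag): sum = 34+44+20+208+92+92+92+4+175 = 761 → 02 f9.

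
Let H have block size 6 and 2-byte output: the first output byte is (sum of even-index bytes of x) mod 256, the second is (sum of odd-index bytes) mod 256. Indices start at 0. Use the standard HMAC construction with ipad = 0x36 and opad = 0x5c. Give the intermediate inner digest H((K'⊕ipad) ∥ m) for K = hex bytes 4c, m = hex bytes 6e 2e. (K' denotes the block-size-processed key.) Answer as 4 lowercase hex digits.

Key hex bytes 4c is 1 byte ≤ B = 6; zero-pad to 6 bytes: K' = 4c 00 00 00 00 00.
K' ⊕ ipad = 7a 36 36 36 36 36.
Inner input = 7a 36 36 36 36 36 ∥ 6e 2e.
Inner hash: even-index sum = 340 mod 256 = 84; odd-index sum = 208 mod 256 = 208 → 54 d0.

54d0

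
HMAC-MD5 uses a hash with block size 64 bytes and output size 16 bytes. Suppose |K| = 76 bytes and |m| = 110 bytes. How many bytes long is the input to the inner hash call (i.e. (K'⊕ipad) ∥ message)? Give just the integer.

Key is 76 > 64 bytes, so it is hashed to 16 bytes then zero-padded to 64: |K'| = 64.
Inner input = (K'⊕ipad) ∥ m → 64 + 110 = 174 bytes.

174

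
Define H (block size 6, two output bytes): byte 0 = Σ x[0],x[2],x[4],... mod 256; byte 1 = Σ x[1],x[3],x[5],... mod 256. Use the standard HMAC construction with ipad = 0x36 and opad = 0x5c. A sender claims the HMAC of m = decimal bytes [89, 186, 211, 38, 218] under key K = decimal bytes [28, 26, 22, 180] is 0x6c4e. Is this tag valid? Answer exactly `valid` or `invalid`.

Key decimal bytes [28, 26, 22, 180] = 1c 1a 16 b4 is 4 bytes ≤ B = 6; zero-pad to 6 bytes: K' = 1c 1a 16 b4 00 00.
K' ⊕ ipad = 2a 2c 20 82 36 36; K' ⊕ opad = 40 46 4a e8 5c 5c.
Inner hash: even-index sum = 646 mod 256 = 134; odd-index sum = 452 mod 256 = 196 → 86 c4.
Outer hash (recomputed tag): even-index sum = 364 mod 256 = 108; odd-index sum = 590 mod 256 = 78 → 6c 4e.
Recomputed tag = 6c4e; claimed = 6c4e → match.

valid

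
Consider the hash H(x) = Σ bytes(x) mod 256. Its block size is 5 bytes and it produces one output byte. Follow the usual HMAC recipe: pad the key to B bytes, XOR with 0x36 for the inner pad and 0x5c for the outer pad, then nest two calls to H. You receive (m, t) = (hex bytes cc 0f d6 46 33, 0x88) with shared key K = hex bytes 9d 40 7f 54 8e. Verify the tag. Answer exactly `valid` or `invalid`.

Key hex bytes 9d 40 7f 54 8e is exactly B = 5 bytes: K' = 9d 40 7f 54 8e.
K' ⊕ ipad = ab 76 49 62 b8; K' ⊕ opad = c1 1c 23 08 d2.
Inner hash: sum = 171+118+73+98+184+204+15+214+70+51 = 1198; mod 256 = 174 → ae.
Outer hash (recomputed tag): sum = 193+28+35+8+210+174 = 648; mod 256 = 136 → 88.
Recomputed tag = 88; claimed = 88 → match.

valid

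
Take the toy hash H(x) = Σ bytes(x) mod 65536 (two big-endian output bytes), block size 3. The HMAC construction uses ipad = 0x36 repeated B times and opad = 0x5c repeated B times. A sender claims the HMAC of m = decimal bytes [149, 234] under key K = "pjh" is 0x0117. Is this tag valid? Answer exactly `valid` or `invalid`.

Key "pjh" = 70 6a 68 is exactly B = 3 bytes: K' = 70 6a 68.
K' ⊕ ipad = 46 5c 5e; K' ⊕ opad = 2c 36 34.
Inner hash: sum = 70+92+94+149+234 = 639 → 02 7f.
Outer hash (recomputed tag): sum = 44+54+52+2+127 = 279 → 01 17.
Recomputed tag = 0117; claimed = 0117 → match.

valid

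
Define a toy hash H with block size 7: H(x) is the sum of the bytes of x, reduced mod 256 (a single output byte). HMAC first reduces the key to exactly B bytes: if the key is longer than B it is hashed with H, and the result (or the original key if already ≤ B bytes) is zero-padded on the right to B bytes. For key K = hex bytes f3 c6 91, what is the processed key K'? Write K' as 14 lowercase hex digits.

f3c69100000000

Key hex bytes f3 c6 91 is 3 bytes ≤ B = 7; zero-pad to 7 bytes: K' = f3 c6 91 00 00 00 00.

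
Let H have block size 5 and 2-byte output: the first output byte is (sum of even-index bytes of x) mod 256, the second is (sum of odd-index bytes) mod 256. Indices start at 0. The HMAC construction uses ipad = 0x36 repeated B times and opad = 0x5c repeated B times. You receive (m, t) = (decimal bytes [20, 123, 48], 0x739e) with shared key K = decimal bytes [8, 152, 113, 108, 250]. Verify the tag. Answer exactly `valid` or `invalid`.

invalid

Key decimal bytes [8, 152, 113, 108, 250] = 08 98 71 6c fa is exactly B = 5 bytes: K' = 08 98 71 6c fa.
K' ⊕ ipad = 3e ae 47 5a cc; K' ⊕ opad = 54 c4 2d 30 a6.
Inner hash: even-index sum = 460 mod 256 = 204; odd-index sum = 332 mod 256 = 76 → cc 4c.
Outer hash (recomputed tag): even-index sum = 371 mod 256 = 115; odd-index sum = 448 mod 256 = 192 → 73 c0.
Recomputed tag = 73c0; claimed = 739e → mismatch.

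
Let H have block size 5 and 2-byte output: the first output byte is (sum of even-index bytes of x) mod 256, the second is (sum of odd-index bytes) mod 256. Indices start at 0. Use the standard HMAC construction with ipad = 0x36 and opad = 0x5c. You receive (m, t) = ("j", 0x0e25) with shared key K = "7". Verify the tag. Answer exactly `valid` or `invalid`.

Key "7" = 37 is 1 byte ≤ B = 5; zero-pad to 5 bytes: K' = 37 00 00 00 00.
K' ⊕ ipad = 01 36 36 36 36; K' ⊕ opad = 6b 5c 5c 5c 5c.
Inner hash: even-index sum = 109 mod 256 = 109; odd-index sum = 214 mod 256 = 214 → 6d d6.
Outer hash (recomputed tag): even-index sum = 505 mod 256 = 249; odd-index sum = 293 mod 256 = 37 → f9 25.
Recomputed tag = f925; claimed = 0e25 → mismatch.

invalid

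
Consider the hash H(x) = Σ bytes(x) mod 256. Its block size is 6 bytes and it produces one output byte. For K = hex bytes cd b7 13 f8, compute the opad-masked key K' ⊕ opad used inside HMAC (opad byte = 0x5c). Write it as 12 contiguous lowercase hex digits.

91eb4fa45c5c

Key hex bytes cd b7 13 f8 is 4 bytes ≤ B = 6; zero-pad to 6 bytes: K' = cd b7 13 f8 00 00.
XOR each byte with 0x5c: cd⊕5c=91, b7⊕5c=eb, 13⊕5c=4f, f8⊕5c=a4, 00⊕5c=5c, 00⊕5c=5c.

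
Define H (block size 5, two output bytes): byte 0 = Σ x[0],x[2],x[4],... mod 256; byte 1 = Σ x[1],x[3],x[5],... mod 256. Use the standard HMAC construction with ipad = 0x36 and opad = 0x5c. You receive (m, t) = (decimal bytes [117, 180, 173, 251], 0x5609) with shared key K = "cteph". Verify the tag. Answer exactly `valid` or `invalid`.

Key "cteph" = 63 74 65 70 68 is exactly B = 5 bytes: K' = 63 74 65 70 68.
K' ⊕ ipad = 55 42 53 46 5e; K' ⊕ opad = 3f 28 39 2c 34.
Inner hash: even-index sum = 693 mod 256 = 181; odd-index sum = 426 mod 256 = 170 → b5 aa.
Outer hash (recomputed tag): even-index sum = 342 mod 256 = 86; odd-index sum = 265 mod 256 = 9 → 56 09.
Recomputed tag = 5609; claimed = 5609 → match.

valid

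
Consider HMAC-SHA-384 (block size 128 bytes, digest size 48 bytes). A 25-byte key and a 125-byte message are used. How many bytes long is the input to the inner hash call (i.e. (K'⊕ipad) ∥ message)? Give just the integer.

253

Key is 25 ≤ 128 bytes, zero-padded: |K'| = 128.
Inner input = (K'⊕ipad) ∥ m → 128 + 125 = 253 bytes.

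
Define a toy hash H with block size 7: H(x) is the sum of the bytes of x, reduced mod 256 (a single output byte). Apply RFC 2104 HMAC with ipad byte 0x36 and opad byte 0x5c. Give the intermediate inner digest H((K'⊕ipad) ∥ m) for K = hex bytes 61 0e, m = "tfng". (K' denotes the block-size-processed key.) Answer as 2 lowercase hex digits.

Key hex bytes 61 0e is 2 bytes ≤ B = 7; zero-pad to 7 bytes: K' = 61 0e 00 00 00 00 00.
K' ⊕ ipad = 57 38 36 36 36 36 36.
Inner input = 57 38 36 36 36 36 36 ∥ 74 66 6e 67.
Inner hash: sum = 87+56+54+54+54+54+54+116+102+110+103 = 844; mod 256 = 76 → 4c.

4c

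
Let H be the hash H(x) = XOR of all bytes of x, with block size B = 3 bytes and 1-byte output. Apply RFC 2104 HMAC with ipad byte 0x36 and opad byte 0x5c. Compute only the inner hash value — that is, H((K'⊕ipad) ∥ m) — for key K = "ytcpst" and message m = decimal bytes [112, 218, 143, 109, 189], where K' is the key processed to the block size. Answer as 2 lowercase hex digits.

Key "ytcpst" = 79 74 63 70 73 74 is 6 bytes > B = 3, so hash it first: H(key) = 19, then zero-pad to 3 bytes: K' = 19 00 00.
K' ⊕ ipad = 2f 36 36.
Inner input = 2f 36 36 ∥ 70 da 8f 6d bd.
Inner hash: XOR 2f⊕36⊕36⊕70⊕da⊕8f⊕6d⊕bd = da.

da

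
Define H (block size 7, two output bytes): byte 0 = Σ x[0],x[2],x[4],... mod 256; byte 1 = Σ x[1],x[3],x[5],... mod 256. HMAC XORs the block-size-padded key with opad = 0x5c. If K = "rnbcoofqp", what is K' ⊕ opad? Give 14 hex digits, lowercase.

45ed5c5c5c5c5c

Key "rnbcoofqp" = 72 6e 62 63 6f 6f 66 71 70 is 9 bytes > B = 7, so hash it first: H(key) = 19 b1, then zero-pad to 7 bytes: K' = 19 b1 00 00 00 00 00.
XOR each byte with 0x5c: 19⊕5c=45, b1⊕5c=ed, 00⊕5c=5c, 00⊕5c=5c, 00⊕5c=5c, 00⊕5c=5c, 00⊕5c=5c.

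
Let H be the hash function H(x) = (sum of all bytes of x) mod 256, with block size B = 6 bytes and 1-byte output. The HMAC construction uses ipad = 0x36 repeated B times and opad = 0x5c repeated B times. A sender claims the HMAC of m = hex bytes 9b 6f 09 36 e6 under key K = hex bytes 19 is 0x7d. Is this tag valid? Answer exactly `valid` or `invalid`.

valid

Key hex bytes 19 is 1 byte ≤ B = 6; zero-pad to 6 bytes: K' = 19 00 00 00 00 00.
K' ⊕ ipad = 2f 36 36 36 36 36; K' ⊕ opad = 45 5c 5c 5c 5c 5c.
Inner hash: sum = 47+54+54+54+54+54+155+111+9+54+230 = 876; mod 256 = 108 → 6c.
Outer hash (recomputed tag): sum = 69+92+92+92+92+92+108 = 637; mod 256 = 125 → 7d.
Recomputed tag = 7d; claimed = 7d → match.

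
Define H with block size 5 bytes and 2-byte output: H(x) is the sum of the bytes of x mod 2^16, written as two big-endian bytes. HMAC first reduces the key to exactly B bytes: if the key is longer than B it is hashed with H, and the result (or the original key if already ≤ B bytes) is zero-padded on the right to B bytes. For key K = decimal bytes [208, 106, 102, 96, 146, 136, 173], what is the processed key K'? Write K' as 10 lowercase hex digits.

03c7000000

|K| = 7 > B = 5, so first hash the key.
H(K): sum = 208+106+102+96+146+136+173 = 967 → 03 c7.
Zero-pad H(K) = 03 c7 to 5 bytes: K' = 03 c7 00 00 00.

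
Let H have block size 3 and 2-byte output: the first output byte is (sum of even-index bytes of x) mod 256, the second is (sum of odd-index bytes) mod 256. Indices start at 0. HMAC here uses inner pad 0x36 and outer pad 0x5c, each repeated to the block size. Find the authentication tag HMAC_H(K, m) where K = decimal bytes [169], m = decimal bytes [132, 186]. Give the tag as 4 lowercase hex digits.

Key decimal bytes [169] = a9 is 1 byte ≤ B = 3; zero-pad to 3 bytes: K' = a9 00 00.
K' ⊕ ipad = 9f 36 36.  K' ⊕ opad = f5 5c 5c.
Inner input = (K'⊕ipad) ∥ m = 9f 36 36 ∥ 84 ba.
Inner hash: even-index sum = 399 mod 256 = 143; odd-index sum = 186 mod 256 = 186 → 8f ba.
Outer input = (K'⊕opad) ∥ inner = f5 5c 5c ∥ 8f ba.
Outer hash (tag): even-index sum = 523 mod 256 = 11; odd-index sum = 235 mod 256 = 235 → 0b eb.

0beb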